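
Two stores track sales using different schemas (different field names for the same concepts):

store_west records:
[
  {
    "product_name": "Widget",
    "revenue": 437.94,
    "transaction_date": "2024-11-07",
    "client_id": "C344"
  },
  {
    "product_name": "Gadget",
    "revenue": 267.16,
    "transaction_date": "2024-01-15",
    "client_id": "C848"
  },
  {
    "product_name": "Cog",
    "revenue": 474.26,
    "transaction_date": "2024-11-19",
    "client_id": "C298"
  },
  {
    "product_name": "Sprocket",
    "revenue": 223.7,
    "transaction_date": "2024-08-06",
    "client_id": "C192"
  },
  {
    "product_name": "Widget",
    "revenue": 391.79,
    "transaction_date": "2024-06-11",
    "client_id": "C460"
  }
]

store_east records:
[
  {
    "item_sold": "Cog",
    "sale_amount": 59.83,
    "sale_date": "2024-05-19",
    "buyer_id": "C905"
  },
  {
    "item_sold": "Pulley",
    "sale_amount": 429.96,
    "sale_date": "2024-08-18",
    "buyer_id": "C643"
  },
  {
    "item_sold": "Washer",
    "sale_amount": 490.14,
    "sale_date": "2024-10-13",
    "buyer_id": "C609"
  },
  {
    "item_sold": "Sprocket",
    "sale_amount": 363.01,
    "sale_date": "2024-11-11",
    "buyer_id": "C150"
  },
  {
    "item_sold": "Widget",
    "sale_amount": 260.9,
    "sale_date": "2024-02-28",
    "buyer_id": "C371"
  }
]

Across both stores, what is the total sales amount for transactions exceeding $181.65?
3338.86

Schema mapping: "revenue" (store_west) = "sale_amount" (store_east) = sale amount

Sum of sales > $181.65 in store_west: 1794.85
Sum of sales > $181.65 in store_east: 1544.01

Total: 1794.85 + 1544.01 = 3338.86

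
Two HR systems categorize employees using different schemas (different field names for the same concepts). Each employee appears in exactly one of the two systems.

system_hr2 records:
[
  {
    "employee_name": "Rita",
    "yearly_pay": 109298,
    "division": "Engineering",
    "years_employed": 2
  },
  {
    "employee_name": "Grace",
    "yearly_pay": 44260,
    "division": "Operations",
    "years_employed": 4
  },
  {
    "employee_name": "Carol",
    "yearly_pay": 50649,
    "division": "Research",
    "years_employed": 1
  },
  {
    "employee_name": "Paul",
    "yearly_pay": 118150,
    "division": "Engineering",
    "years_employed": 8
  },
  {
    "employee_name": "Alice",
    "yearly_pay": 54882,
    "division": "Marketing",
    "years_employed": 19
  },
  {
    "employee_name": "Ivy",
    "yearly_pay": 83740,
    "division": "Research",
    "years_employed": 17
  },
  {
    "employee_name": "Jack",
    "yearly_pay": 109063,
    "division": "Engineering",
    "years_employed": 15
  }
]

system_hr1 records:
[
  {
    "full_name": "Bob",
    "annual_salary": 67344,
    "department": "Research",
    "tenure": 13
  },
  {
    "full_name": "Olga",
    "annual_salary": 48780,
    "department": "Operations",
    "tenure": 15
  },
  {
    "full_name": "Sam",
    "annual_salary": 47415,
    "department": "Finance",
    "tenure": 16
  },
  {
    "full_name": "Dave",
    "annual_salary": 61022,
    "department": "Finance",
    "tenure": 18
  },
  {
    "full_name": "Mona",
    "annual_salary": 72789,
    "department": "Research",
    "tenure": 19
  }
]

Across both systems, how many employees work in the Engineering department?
3

Schema mapping: "division" (system_hr2) = "department" (system_hr1) = department

Engineering employees in system_hr2: 3
Engineering employees in system_hr1: 0

Total in Engineering: 3 + 0 = 3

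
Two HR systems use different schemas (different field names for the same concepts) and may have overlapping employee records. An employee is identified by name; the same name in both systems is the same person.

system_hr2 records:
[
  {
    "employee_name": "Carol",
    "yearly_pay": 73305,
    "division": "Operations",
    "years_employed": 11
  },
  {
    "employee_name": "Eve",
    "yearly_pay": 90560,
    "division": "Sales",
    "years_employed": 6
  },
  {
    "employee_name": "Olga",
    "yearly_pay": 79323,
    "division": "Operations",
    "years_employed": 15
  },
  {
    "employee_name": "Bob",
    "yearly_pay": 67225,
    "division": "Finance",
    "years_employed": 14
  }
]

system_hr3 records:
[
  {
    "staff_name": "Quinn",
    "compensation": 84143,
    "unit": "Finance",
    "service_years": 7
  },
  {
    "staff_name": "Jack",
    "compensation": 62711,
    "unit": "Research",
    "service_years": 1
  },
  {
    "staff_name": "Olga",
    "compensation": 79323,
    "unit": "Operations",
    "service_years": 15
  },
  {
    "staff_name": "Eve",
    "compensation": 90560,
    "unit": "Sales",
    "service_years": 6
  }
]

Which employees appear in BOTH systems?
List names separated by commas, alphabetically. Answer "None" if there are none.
Eve, Olga

Schema mapping: "employee_name" (system_hr2) = "staff_name" (system_hr3) = employee name

Names in system_hr2: ['Bob', 'Carol', 'Eve', 'Olga']
Names in system_hr3: ['Eve', 'Jack', 'Olga', 'Quinn']

Intersection: ['Eve', 'Olga']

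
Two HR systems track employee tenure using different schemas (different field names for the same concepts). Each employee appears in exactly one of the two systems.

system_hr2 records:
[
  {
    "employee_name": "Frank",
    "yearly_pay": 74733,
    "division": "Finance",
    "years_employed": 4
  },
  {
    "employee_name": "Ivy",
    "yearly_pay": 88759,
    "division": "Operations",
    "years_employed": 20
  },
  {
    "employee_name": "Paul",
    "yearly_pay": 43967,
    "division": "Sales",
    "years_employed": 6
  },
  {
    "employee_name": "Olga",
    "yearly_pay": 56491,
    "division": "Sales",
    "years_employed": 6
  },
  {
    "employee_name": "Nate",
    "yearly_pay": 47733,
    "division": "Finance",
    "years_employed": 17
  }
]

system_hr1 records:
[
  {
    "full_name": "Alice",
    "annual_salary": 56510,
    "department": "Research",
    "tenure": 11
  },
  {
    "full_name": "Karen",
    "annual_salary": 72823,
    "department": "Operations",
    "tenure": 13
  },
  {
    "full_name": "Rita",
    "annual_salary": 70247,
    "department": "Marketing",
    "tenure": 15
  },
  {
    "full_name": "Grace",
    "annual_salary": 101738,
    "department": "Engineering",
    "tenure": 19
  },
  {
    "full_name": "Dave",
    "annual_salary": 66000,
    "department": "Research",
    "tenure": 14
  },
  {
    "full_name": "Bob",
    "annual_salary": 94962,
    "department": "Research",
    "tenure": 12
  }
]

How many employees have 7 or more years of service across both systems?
8

Reconcile schemas: "years_employed" (system_hr2) = "tenure" (system_hr1) = years of service

From system_hr2: 2 employees with >= 7 years
From system_hr1: 6 employees with >= 7 years

Total: 2 + 6 = 8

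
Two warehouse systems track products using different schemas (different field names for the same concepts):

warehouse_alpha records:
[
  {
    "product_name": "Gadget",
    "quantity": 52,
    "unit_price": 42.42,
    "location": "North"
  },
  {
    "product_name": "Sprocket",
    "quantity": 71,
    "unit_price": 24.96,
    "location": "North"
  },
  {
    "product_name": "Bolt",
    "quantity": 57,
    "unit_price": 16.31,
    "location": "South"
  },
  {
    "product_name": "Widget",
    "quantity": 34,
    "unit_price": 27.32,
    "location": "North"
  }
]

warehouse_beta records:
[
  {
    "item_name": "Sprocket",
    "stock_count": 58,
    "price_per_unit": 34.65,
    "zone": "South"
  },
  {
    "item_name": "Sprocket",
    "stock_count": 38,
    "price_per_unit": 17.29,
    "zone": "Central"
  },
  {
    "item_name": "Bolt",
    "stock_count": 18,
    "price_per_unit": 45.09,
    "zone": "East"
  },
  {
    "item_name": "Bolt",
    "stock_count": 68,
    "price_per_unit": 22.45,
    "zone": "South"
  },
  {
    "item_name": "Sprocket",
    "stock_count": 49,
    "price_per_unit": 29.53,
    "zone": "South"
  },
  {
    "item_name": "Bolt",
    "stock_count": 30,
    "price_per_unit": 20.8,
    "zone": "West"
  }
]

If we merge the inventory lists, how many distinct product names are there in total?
4

Schema mapping: "product_name" (warehouse_alpha) = "item_name" (warehouse_beta) = product name

Products in warehouse_alpha: ['Bolt', 'Gadget', 'Sprocket', 'Widget']
Products in warehouse_beta: ['Bolt', 'Sprocket']

Union (unique products): ['Bolt', 'Gadget', 'Sprocket', 'Widget']
Count: 4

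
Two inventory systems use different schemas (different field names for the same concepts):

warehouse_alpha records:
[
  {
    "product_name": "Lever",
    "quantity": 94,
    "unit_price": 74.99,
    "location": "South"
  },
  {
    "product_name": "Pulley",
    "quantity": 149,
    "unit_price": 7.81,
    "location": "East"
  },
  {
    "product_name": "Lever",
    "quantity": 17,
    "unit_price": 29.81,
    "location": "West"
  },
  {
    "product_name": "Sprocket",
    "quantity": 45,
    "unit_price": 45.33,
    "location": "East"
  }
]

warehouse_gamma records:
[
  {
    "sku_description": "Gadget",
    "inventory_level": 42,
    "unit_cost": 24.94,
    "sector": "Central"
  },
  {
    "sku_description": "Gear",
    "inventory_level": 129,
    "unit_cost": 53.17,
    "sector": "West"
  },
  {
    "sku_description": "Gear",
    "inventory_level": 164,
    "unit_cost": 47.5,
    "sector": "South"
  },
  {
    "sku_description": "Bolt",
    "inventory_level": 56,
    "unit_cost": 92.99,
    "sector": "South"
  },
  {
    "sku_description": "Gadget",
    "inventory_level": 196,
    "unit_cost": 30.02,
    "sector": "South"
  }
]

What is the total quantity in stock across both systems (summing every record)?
892

To reconcile these schemas, identify the field holding the quantity in stock in each system:
1. In warehouse_alpha it is "quantity"
2. In warehouse_gamma it is "inventory_level"

From warehouse_alpha: 94 + 149 + 17 + 45 = 305
From warehouse_gamma: 42 + 129 + 164 + 56 + 196 = 587

Total: 305 + 587 = 892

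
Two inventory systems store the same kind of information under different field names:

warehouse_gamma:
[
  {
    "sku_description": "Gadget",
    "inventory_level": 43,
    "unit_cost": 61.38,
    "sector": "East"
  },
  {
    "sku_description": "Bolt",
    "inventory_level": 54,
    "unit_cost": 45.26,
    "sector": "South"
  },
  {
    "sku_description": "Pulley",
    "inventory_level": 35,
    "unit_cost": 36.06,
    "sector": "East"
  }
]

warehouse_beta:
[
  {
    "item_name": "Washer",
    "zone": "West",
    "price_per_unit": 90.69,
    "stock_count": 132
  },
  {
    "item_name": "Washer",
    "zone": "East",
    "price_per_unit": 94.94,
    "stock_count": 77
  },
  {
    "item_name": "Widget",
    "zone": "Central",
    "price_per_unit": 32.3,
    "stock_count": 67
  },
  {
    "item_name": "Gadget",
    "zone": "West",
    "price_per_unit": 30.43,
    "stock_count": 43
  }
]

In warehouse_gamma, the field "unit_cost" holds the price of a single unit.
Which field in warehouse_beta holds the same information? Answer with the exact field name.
price_per_unit

In warehouse_gamma, "unit_cost" holds the price of a single unit.
The fields in warehouse_beta are: "item_name", "zone", "price_per_unit", "stock_count".
"price_per_unit" is the match: the name refers to the same concept and its values are decimal currency amounts (e.g. 90.69, 94.94).
The other fields ("item_name", "zone", "stock_count") hold different kinds of data.

So "unit_cost" in warehouse_gamma corresponds to "price_per_unit" in warehouse_beta.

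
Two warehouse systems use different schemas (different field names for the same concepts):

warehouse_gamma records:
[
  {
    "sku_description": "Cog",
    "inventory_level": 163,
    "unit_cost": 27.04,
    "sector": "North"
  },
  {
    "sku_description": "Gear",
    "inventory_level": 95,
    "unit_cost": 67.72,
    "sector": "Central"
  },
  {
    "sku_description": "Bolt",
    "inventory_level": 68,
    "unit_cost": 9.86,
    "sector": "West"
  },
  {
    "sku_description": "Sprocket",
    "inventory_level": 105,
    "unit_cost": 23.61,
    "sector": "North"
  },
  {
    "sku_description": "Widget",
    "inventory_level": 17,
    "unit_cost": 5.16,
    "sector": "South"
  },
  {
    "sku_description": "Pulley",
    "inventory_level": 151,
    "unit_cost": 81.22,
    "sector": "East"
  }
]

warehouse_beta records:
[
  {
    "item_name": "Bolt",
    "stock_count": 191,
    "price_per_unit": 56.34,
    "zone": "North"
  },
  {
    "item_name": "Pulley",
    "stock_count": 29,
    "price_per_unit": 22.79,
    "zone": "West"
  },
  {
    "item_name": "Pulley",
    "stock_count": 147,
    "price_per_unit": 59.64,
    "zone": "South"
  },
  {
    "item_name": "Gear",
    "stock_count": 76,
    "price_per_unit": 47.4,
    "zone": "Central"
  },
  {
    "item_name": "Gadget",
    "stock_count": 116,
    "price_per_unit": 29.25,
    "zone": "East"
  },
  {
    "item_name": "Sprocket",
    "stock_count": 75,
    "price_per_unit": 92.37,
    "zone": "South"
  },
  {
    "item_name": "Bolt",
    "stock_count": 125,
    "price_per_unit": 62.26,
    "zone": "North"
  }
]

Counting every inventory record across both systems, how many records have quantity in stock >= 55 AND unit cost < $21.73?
1

Schema mappings:
- "inventory_level" (warehouse_gamma) = "stock_count" (warehouse_beta) = quantity
- "unit_cost" (warehouse_gamma) = "price_per_unit" (warehouse_beta) = unit cost

Records meeting both conditions in warehouse_gamma: 1
Records meeting both conditions in warehouse_beta: 0

Total: 1 + 0 = 1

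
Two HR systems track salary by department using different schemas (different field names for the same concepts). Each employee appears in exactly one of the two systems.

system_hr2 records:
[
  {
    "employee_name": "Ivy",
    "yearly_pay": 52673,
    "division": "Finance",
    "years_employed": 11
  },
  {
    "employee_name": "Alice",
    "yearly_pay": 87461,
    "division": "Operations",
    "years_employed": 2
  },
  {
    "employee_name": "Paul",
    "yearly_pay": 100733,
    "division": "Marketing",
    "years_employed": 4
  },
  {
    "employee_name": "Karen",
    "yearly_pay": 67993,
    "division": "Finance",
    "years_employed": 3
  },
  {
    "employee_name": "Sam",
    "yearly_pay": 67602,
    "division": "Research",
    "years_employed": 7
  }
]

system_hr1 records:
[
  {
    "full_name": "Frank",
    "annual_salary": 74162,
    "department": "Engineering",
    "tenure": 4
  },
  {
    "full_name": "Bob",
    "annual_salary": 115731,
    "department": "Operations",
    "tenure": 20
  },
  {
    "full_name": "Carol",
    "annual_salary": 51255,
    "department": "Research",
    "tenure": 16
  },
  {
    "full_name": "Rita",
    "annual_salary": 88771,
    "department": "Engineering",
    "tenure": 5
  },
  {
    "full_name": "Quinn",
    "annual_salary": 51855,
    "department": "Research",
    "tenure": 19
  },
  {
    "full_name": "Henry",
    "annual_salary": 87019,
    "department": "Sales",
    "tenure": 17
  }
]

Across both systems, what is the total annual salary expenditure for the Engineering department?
162933

Schema mappings:
- "division" (system_hr2) = "department" (system_hr1) = department
- "yearly_pay" (system_hr2) = "annual_salary" (system_hr1) = salary

Engineering salaries from system_hr2: 0
Engineering salaries from system_hr1: 162933

Total: 0 + 162933 = 162933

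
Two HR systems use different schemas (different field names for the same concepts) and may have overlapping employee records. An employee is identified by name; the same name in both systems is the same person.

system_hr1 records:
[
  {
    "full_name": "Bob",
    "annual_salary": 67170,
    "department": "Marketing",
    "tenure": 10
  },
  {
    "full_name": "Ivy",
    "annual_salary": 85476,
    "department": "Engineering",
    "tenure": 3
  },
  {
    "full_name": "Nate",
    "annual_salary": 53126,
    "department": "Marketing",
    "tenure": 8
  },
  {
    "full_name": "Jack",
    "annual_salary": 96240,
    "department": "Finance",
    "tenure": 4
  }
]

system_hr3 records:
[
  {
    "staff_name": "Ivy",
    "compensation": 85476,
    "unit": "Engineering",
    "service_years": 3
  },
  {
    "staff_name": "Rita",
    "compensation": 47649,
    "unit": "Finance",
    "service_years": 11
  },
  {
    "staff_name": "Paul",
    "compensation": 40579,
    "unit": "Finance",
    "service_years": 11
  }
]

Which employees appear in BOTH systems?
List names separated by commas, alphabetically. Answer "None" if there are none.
Ivy

Schema mapping: "full_name" (system_hr1) = "staff_name" (system_hr3) = employee name

Names in system_hr1: ['Bob', 'Ivy', 'Jack', 'Nate']
Names in system_hr3: ['Ivy', 'Paul', 'Rita']

Intersection: ['Ivy']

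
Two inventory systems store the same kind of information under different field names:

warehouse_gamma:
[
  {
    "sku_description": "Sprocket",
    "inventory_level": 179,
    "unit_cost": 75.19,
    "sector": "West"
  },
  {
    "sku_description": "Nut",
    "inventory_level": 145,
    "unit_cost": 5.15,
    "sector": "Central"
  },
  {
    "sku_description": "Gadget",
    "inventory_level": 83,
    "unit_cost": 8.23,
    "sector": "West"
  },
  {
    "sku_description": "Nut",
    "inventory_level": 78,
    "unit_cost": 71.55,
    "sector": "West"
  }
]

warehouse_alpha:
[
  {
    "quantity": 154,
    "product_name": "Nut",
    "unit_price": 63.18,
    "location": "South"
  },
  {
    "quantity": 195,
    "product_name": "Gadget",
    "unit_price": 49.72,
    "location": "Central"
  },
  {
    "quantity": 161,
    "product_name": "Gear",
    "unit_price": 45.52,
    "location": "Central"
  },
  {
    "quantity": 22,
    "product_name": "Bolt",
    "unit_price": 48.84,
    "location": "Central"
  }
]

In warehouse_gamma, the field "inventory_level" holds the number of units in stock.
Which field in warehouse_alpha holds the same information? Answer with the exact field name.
quantity

In warehouse_gamma, "inventory_level" holds the number of units in stock.
The fields in warehouse_alpha are: "quantity", "product_name", "unit_price", "location".
"quantity" is the match: the name refers to the same concept and its values are whole-number counts (e.g. 154, 195).
The other fields ("product_name", "unit_price", "location") hold different kinds of data.

So "inventory_level" in warehouse_gamma corresponds to "quantity" in warehouse_alpha.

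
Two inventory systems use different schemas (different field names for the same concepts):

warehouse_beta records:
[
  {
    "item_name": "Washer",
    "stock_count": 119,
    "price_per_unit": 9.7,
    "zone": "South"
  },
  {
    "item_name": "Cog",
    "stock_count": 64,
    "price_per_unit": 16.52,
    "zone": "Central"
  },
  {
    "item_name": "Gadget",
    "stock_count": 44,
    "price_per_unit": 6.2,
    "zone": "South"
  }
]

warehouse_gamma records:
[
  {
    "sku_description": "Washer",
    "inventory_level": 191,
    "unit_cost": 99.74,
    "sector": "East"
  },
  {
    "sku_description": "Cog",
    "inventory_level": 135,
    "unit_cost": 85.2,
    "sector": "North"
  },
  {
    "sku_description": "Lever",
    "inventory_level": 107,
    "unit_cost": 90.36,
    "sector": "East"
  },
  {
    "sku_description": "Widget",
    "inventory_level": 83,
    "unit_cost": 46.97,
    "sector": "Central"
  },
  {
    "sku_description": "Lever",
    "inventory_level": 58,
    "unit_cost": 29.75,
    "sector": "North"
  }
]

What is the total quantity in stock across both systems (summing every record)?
801

To reconcile these schemas, identify the field holding the quantity in stock in each system:
1. In warehouse_beta it is "stock_count"
2. In warehouse_gamma it is "inventory_level"

From warehouse_beta: 119 + 64 + 44 = 227
From warehouse_gamma: 191 + 135 + 107 + 83 + 58 = 574

Total: 227 + 574 = 801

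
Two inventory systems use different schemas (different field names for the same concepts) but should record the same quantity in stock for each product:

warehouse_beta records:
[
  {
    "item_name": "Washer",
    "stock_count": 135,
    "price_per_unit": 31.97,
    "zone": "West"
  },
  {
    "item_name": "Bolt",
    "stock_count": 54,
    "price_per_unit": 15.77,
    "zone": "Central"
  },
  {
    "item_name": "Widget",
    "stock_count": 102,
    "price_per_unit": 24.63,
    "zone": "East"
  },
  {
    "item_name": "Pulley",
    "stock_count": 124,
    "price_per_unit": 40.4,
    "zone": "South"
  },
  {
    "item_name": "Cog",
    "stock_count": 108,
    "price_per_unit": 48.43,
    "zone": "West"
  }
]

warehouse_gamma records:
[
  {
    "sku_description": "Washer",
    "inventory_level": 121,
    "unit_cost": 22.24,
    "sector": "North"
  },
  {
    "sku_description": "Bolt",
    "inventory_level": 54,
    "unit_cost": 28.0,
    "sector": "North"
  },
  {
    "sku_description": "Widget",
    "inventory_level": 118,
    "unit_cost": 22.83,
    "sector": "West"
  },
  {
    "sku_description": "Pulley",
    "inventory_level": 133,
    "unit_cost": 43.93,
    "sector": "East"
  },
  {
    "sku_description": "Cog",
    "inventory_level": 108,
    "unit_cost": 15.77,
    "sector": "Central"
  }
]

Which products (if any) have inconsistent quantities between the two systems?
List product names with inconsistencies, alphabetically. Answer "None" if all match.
Pulley, Washer, Widget

Schema mappings:
- "item_name" (warehouse_beta) = "sku_description" (warehouse_gamma) = product name
- "stock_count" (warehouse_beta) = "inventory_level" (warehouse_gamma) = quantity

Comparison:
  Washer: 135 vs 121 - MISMATCH
  Bolt: 54 vs 54 - MATCH
  Widget: 102 vs 118 - MISMATCH
  Pulley: 124 vs 133 - MISMATCH
  Cog: 108 vs 108 - MATCH

Products with inconsistencies: Pulley, Washer, Widget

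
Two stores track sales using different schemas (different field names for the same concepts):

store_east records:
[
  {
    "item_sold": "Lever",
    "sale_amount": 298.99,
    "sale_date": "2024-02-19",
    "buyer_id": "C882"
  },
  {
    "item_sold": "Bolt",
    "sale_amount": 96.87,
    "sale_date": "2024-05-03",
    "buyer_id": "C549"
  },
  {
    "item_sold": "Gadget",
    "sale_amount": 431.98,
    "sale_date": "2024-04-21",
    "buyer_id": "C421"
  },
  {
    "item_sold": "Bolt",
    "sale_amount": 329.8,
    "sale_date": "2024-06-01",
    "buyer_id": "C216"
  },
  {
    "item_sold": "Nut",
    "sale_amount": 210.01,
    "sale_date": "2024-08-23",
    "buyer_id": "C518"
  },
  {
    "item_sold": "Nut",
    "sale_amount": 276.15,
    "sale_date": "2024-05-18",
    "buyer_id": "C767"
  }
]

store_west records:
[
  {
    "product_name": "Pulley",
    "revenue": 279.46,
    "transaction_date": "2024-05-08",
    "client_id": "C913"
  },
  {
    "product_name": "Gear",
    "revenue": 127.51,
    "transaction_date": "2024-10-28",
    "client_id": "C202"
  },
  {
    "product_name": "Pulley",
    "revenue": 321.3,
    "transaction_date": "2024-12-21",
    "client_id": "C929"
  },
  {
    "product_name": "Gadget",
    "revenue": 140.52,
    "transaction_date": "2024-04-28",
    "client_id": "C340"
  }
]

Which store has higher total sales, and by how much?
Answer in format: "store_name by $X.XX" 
store_east by $775.01

Schema mapping: "sale_amount" (store_east) = "revenue" (store_west) = sale amount

Total for store_east: 1643.80
Total for store_west: 868.79

Difference: |1643.80 - 868.79| = 775.01
store_east has higher sales by $775.01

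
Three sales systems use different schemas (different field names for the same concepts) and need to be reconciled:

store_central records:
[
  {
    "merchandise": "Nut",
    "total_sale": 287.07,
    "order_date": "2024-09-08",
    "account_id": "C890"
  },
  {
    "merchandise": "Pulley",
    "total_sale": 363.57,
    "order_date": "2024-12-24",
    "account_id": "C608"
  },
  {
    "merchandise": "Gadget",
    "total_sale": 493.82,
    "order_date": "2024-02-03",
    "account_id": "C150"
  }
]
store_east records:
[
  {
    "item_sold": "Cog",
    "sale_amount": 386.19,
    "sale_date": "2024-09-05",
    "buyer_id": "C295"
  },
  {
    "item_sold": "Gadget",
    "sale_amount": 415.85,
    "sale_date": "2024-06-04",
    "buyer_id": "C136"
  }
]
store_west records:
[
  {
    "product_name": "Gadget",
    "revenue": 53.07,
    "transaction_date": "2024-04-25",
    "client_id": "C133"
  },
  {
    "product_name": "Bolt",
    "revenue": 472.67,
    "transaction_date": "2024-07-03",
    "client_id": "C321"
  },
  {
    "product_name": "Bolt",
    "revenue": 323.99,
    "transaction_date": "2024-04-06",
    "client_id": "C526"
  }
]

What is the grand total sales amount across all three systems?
2796.23

Schema reconciliation - all amount fields map to sale amount:

store_central (total_sale): 1144.46
store_east (sale_amount): 802.04
store_west (revenue): 849.73

Grand total: 2796.23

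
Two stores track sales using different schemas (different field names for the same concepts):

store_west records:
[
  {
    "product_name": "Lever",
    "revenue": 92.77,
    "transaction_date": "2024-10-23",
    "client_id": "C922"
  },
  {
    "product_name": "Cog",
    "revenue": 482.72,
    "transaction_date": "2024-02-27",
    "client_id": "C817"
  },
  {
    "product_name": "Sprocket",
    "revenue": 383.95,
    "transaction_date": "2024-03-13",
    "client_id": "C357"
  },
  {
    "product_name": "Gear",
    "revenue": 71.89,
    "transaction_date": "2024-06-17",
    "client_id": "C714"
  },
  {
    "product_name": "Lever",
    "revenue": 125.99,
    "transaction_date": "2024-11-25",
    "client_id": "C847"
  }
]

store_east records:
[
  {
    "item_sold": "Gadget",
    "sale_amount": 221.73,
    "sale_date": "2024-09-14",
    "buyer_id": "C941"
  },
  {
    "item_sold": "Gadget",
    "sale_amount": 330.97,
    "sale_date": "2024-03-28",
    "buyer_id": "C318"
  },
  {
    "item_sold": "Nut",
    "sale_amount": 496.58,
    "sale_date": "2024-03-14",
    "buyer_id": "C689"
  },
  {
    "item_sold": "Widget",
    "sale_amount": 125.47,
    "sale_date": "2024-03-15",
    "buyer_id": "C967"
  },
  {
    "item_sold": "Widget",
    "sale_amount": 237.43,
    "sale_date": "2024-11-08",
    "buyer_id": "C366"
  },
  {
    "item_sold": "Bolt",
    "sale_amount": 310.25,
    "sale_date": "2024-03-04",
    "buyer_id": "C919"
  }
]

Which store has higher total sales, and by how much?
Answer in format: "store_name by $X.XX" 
store_east by $565.11

Schema mapping: "revenue" (store_west) = "sale_amount" (store_east) = sale amount

Total for store_west: 1157.32
Total for store_east: 1722.43

Difference: |1157.32 - 1722.43| = 565.11
store_east has higher sales by $565.11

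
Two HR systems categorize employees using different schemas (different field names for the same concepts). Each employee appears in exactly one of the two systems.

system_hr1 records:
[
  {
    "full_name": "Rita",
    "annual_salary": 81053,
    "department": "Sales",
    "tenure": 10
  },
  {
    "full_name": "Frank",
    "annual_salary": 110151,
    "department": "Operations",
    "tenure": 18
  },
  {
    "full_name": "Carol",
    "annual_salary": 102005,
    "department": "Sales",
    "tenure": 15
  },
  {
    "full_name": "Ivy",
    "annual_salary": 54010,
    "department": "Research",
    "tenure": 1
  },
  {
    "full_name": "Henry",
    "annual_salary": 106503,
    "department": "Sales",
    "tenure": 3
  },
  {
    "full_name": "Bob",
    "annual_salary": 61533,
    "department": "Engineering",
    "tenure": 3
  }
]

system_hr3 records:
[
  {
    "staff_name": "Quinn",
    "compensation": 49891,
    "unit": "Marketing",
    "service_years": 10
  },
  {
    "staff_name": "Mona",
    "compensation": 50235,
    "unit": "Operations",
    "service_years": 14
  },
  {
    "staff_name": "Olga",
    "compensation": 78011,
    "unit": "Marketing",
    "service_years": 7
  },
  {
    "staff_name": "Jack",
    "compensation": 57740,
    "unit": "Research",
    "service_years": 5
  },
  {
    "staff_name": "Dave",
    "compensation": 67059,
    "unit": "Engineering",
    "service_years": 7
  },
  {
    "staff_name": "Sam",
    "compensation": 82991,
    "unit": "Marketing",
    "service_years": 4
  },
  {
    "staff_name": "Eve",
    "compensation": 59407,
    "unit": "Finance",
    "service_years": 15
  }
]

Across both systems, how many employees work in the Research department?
2

Schema mapping: "department" (system_hr1) = "unit" (system_hr3) = department

Research employees in system_hr1: 1
Research employees in system_hr3: 1

Total in Research: 1 + 1 = 2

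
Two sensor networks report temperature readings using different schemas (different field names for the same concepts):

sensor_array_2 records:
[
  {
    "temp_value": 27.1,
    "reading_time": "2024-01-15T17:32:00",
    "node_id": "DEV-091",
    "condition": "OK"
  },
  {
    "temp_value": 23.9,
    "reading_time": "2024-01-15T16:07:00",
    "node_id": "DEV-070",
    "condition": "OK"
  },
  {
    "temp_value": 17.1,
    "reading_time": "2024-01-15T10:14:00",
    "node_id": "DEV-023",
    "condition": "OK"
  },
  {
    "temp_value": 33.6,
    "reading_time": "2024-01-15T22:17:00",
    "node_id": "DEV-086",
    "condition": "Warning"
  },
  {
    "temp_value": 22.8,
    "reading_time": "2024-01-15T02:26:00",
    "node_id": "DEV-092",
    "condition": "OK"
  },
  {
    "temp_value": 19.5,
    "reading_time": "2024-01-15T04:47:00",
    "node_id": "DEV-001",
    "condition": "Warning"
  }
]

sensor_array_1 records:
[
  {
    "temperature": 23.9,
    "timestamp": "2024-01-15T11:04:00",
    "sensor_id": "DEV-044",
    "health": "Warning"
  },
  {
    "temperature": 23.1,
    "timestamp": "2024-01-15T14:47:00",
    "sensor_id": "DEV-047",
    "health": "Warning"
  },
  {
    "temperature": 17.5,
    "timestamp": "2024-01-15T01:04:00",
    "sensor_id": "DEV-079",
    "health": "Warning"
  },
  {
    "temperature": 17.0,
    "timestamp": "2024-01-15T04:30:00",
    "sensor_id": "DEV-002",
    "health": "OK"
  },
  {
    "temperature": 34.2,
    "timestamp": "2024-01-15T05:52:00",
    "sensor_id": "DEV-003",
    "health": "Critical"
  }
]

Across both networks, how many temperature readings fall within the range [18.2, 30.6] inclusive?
6

Schema mapping: "temp_value" (sensor_array_2) = "temperature" (sensor_array_1) = temperature

Readings in [18.2, 30.6] from sensor_array_2: 4
Readings in [18.2, 30.6] from sensor_array_1: 2

Total count: 4 + 2 = 6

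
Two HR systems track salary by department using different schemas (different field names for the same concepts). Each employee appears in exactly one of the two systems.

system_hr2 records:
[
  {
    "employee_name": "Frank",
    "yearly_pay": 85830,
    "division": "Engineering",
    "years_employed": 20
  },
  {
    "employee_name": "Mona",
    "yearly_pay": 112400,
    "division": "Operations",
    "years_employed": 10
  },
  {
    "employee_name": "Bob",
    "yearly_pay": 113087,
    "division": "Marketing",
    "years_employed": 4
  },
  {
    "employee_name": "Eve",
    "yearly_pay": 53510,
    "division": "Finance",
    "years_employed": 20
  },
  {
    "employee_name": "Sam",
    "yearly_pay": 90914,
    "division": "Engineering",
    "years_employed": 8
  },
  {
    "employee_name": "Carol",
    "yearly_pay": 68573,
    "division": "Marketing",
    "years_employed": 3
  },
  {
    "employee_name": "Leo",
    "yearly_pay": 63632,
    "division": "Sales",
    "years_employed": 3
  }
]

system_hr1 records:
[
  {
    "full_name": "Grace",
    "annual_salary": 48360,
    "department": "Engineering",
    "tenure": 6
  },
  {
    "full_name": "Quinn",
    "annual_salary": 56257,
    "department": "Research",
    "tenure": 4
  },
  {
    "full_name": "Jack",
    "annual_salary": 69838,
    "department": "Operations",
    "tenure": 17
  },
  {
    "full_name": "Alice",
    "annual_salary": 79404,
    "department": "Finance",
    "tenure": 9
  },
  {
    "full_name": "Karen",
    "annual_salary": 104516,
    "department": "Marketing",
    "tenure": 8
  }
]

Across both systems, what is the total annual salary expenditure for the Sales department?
63632

Schema mappings:
- "division" (system_hr2) = "department" (system_hr1) = department
- "yearly_pay" (system_hr2) = "annual_salary" (system_hr1) = salary

Sales salaries from system_hr2: 63632
Sales salaries from system_hr1: 0

Total: 63632 + 0 = 63632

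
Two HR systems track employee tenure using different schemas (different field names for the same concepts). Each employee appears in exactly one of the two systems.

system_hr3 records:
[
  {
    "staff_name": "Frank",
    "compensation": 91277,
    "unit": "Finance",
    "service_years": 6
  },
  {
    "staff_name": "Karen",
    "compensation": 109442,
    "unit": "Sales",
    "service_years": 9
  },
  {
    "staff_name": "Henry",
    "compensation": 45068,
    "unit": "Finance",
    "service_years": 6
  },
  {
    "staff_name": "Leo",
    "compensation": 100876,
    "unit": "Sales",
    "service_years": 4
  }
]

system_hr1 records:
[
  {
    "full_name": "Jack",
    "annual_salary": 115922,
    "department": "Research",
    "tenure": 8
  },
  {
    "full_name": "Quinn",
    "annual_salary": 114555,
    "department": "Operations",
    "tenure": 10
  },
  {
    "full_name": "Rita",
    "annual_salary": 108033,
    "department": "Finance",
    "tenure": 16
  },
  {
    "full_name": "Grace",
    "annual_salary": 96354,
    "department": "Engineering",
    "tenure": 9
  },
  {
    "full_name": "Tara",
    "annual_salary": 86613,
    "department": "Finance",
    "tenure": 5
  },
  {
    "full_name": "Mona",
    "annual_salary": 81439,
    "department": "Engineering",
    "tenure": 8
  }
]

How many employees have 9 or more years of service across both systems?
4

Reconcile schemas: "service_years" (system_hr3) = "tenure" (system_hr1) = years of service

From system_hr3: 1 employees with >= 9 years
From system_hr1: 3 employees with >= 9 years

Total: 1 + 3 = 4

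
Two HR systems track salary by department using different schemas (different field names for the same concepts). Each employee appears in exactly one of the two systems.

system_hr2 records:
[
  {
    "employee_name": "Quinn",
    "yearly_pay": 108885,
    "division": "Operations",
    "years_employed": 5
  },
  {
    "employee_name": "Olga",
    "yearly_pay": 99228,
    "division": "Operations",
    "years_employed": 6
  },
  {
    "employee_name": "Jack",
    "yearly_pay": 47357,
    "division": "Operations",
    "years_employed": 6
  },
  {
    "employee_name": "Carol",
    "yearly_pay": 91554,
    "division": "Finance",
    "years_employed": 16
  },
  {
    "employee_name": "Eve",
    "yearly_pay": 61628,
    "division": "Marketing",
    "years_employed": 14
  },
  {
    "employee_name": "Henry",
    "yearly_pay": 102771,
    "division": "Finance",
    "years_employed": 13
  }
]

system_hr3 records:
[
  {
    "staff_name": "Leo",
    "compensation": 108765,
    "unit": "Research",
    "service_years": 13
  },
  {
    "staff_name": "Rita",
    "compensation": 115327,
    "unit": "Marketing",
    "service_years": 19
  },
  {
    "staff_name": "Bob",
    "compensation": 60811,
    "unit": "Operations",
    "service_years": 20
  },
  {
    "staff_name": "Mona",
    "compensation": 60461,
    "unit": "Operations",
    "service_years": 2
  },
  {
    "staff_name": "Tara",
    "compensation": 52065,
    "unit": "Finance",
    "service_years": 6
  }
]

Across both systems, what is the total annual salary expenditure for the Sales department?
0

Schema mappings:
- "division" (system_hr2) = "unit" (system_hr3) = department
- "yearly_pay" (system_hr2) = "compensation" (system_hr3) = salary

Sales salaries from system_hr2: 0
Sales salaries from system_hr3: 0

Total: 0 + 0 = 0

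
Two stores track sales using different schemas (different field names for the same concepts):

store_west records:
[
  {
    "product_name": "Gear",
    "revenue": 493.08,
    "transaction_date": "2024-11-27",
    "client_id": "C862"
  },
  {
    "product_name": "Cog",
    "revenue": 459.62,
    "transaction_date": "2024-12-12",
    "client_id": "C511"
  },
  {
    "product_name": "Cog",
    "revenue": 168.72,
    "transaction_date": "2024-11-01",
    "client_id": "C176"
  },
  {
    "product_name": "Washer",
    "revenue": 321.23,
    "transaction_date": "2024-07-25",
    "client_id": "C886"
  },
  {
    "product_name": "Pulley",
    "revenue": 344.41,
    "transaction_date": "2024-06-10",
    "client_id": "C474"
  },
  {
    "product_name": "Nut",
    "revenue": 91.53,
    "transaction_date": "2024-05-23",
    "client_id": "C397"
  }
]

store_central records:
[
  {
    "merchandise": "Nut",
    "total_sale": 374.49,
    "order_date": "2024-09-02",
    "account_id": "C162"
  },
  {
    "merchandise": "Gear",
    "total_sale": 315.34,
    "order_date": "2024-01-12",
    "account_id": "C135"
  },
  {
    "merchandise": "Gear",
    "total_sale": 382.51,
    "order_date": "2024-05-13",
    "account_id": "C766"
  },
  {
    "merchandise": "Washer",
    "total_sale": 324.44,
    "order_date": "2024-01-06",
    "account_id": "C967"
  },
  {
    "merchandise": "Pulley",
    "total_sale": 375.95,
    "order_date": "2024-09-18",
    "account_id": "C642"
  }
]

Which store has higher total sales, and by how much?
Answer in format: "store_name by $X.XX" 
store_west by $105.86

Schema mapping: "revenue" (store_west) = "total_sale" (store_central) = sale amount

Total for store_west: 1878.59
Total for store_central: 1772.73

Difference: |1878.59 - 1772.73| = 105.86
store_west has higher sales by $105.86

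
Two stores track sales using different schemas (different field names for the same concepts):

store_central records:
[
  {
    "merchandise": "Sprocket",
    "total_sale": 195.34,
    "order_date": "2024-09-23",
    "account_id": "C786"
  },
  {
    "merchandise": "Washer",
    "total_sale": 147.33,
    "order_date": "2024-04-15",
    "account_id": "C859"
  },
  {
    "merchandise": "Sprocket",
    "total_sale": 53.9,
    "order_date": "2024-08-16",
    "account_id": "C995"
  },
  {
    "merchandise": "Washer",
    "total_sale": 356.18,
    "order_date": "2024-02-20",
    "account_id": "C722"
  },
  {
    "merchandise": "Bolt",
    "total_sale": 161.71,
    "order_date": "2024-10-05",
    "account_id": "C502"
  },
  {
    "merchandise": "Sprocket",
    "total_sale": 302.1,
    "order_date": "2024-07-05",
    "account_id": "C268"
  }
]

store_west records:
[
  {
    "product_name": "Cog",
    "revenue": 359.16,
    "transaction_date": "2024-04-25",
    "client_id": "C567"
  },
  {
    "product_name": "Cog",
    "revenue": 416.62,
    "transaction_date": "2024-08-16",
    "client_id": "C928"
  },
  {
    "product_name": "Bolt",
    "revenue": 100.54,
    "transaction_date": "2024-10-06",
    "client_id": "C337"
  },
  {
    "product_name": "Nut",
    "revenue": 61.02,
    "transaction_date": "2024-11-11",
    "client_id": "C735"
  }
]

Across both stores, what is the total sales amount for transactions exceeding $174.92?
1629.4

Schema mapping: "total_sale" (store_central) = "revenue" (store_west) = sale amount

Sum of sales > $174.92 in store_central: 853.62
Sum of sales > $174.92 in store_west: 775.78

Total: 853.62 + 775.78 = 1629.4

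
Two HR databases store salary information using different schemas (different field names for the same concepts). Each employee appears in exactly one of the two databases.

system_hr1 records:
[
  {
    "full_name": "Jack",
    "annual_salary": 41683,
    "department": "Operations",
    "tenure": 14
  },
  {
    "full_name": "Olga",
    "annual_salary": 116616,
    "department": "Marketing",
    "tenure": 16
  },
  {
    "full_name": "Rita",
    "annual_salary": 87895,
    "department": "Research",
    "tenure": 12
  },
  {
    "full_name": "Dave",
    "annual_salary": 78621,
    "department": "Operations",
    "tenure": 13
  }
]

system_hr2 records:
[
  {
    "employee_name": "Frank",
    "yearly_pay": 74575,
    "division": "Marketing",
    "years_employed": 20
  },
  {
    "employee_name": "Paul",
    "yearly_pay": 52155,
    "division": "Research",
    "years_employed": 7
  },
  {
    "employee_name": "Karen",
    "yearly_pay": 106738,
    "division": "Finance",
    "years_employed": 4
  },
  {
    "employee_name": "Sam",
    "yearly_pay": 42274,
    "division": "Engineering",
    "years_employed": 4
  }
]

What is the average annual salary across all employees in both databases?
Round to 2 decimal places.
75069.63

Schema mapping: "annual_salary" (system_hr1) = "yearly_pay" (system_hr2) = annual salary

All salaries: [41683, 116616, 87895, 78621, 74575, 52155, 106738, 42274]
Sum: 600557
Count: 8
Average: 600557 / 8 = 75069.63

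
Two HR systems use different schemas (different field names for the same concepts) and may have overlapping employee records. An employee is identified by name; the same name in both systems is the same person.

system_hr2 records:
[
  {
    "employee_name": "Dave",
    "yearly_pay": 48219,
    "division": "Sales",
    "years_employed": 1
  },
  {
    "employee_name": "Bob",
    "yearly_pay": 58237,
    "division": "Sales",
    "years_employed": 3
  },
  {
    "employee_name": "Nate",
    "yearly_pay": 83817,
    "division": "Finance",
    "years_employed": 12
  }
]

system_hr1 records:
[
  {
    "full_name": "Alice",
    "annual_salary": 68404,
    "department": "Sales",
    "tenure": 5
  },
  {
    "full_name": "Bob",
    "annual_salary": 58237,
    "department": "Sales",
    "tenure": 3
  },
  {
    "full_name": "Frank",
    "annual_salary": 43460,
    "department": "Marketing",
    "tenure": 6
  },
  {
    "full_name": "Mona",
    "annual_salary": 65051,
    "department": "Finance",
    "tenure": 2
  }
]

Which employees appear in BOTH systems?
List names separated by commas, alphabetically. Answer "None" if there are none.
Bob

Schema mapping: "employee_name" (system_hr2) = "full_name" (system_hr1) = employee name

Names in system_hr2: ['Bob', 'Dave', 'Nate']
Names in system_hr1: ['Alice', 'Bob', 'Frank', 'Mona']

Intersection: ['Bob']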